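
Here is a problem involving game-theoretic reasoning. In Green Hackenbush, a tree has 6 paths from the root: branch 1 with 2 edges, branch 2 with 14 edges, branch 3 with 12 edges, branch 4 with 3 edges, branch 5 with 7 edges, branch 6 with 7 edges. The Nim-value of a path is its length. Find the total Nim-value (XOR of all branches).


The tree has 6 branches from the ground vertex.
In Green Hackenbush, the Nim-value of a simple path of length k is k.
Branch 1: length 2, Nim-value = 2
Branch 2: length 14, Nim-value = 14
Branch 3: length 12, Nim-value = 12
Branch 4: length 3, Nim-value = 3
Branch 5: length 7, Nim-value = 7
Branch 6: length 7, Nim-value = 7
Total Nim-value = XOR of all branch values:
0 XOR 2 = 2
2 XOR 14 = 12
12 XOR 12 = 0
0 XOR 3 = 3
3 XOR 7 = 4
4 XOR 7 = 3
Nim-value of the tree = 3

3


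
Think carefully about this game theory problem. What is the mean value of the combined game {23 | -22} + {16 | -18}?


G1 = {23 | -22}, G2 = {16 | -18}
Each is a switch {a | b} with numbers a > b; its mean value is (a + b)/2, and mean value is additive over game sums: m(G1 + G2) = m(G1) + m(G2).
Mean of G1 = (23 + (-22))/2 = 1/2 = 1/2
Mean of G2 = (16 + (-18))/2 = -2/2 = -1
Mean of G1 + G2 = 1/2 + -1 = -1/2

-1/2


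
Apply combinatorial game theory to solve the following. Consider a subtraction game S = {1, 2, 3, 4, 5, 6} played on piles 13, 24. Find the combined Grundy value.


Subtraction set: {1, 2, 3, 4, 5, 6}
For this subtraction set, G(n) = n mod 7 (period = max + 1 = 7).
Pile 1 (size 13): G(13) = 13 mod 7 = 6
Pile 2 (size 24): G(24) = 24 mod 7 = 3
Total Grundy value = XOR of all: 6 XOR 3 = 5

5


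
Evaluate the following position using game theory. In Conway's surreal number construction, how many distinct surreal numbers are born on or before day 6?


Day 0: {|} = 0 is born. Count = 1.
Day n: the number of surreal numbers born by day n is 2^(n+1) - 1.
By day 0: 2^1 - 1 = 1
By day 1: 2^2 - 1 = 3
By day 2: 2^3 - 1 = 7
By day 3: 2^4 - 1 = 15
By day 4: 2^5 - 1 = 31
By day 5: 2^6 - 1 = 63
By day 6: 2^7 - 1 = 127
By day 6: 127 surreal numbers.

127


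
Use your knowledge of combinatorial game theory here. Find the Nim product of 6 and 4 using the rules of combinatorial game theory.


Nim multiplication is bilinear over XOR: (u XOR v) * w = (u*w) XOR (v*w).
So we split each operand into its bit components and XOR the pairwise Nim products.
6 = 2 + 4 (as XOR of powers of 2).
4 = 4 (as XOR of powers of 2).
Using the standard Nim-product table on single bits:
  2*2 = 3,   2*4 = 8,   2*8 = 12,
  4*4 = 6,   4*8 = 11,  8*8 = 13,
and  1*x = x (identity), k*l = l*k (commutative).
Pairwise Nim products:
  2 * 4 = 8
  4 * 4 = 6
XOR them: 8 XOR 6 = 14.
Result: 6 * 4 = 14 (in Nim).

14


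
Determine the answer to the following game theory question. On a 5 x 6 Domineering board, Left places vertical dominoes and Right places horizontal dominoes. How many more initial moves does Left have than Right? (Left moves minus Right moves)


Board is 5 x 6 (rows x cols).
Left (vertical) placements: (rows-1) * cols = 4 * 6 = 24
Right (horizontal) placements: rows * (cols-1) = 5 * 5 = 25
Advantage = Left - Right = 24 - 25 = -1

-1


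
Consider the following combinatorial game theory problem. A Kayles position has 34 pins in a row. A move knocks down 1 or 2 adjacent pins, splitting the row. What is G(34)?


Kayles: a move removes 1 or 2 adjacent pins from a contiguous row.
Removing pins from a row of k leaves two independent rows (a, b) with a + b = k - 1 (one pin) or a + b = k - 2 (two pins); an end removal gives a = 0.
By Sprague-Grundy, G(k) = mex{ G(a) XOR G(b) } over all these splits. G(0) = 0.
G(1): splits (0,0):0^0=0 -> mex({0}) = 1
G(2): splits (0,1):0^1=1 (0,0):0^0=0 -> mex({0, 1}) = 2
G(3): splits (0,2):0^2=2 (1,1):1^1=0 (0,1):0^1=1 -> mex({0, 1, 2}) = 3
G(4): splits (0,3):0^3=3 (1,2):1^2=3 (0,2):0^2=2 (1,1):1^1=0 -> mex({0, 2, 3}) = 1
G(5): splits (0,4):0^1=1 (1,3):1^3=2 (2,2):2^2=0 (0,3):0^3=3 (1,2):1^2=3 -> mex({0, 1, 2, 3}) = 4
G(6) = mex({0, 1, 2, 4}) = 3
G(7) = mex({0, 1, 3, 4, 5}) = 2
G(8) = mex({0, 2, 3, 5, 6}) = 1
G(9) = mex({0, 1, 2, 3, 6, 7}) = 4
G(10) = mex({0, 1, 3, 4, 5, 7}) = 2
G(11) = mex({0, 1, 2, 3, 4, 5}) = 6
G(12) = mex({0, 1, 2, 3, 5, 6, 7}) = 4
G(13) = mex({0, 2, 3, 4, 6, 7}) = 1
G(14) = mex({0, 1, 4, 5, 6, 7}) = 2
G(15) = mex({0, 1, 2, 3, 4, 5, 6}) = 7
G(16) = mex({0, 2, 3, 5, 6, 7}) = 1
G(17) = mex({0, 1, 2, 3, 5, 6, 7}) = 4
G(18) = mex({0, 1, 2, 4, 5, 6}) = 3
G(19) = mex({0, 1, 3, 4, 5, 7}) = 2
G(20) = mex({0, 2, 3, 4, 5, 6, 7}) = 1
G(21) = mex({0, 1, 2, 3, 5, 6, 7}) = 4
G(22) = mex({0, 1, 2, 3, 4, 5, 7}) = 6
G(23) = mex({0, 1, 2, 3, 4, 5, 6}) = 7
G(24) = mex({0, 1, 2, 3, 5, 6, 7}) = 4
G(25) = mex({0, 2, 3, 4, 6, 7}) = 1
G(26) = mex({0, 1, 3, 4, 5, 6, 7}) = 2
G(27) = mex({0, 1, 2, 3, 4, 5, 6, 7}) = 8
G(28) = mex({0, 1, 2, 3, 4, 6, 7, 8}) = 5
G(29) = mex({0, 1, 2, 3, 5, 6, 7, 8, 9}) = 4
G(30) = mex({0, 1, 2, 3, 4, 5, 6, 9, 10}) = 7
G(31) = mex({0, 1, 3, 4, 5, 7, 10, 11}) = 2
G(32) = mex({0, 2, 3, 4, 5, 6, 7, 9, 11}) = 1
G(33) = mex({0, 1, 2, 3, 4, 5, 6, 7, 9, 12}) = 8
G(34) = mex({0, 1, 2, 3, 4, 5, 7, 8, 11, 12}) = 6
Therefore G(34) = 6.

6


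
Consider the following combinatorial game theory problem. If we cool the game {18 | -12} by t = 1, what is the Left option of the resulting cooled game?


Original game: {18 | -12} (a switch {a | b} with a > b).
Cooling by t (for t below the temperature (a - b)/2 = 15) taxes each move by t: {a | b} cooled by t is {a - t | b + t}.
Cooling amount: t = 1
Cooled Left option: 18 - 1 = 17
Cooled Right option: -12 + 1 = -11
Cooled game: {17 | -11}
Left option = 17

17


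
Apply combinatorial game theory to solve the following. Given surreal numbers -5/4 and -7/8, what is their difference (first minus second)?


x = -5/4, y = -7/8
Converting to common denominator: 8
x = -10/8, y = -7/8
x - y = -5/4 - -7/8 = -3/8

-3/8


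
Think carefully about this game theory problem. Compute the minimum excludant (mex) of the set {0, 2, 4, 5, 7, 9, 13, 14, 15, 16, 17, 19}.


Set = {0, 2, 4, 5, 7, 9, 13, 14, 15, 16, 17, 19}
0 is in the set.
1 is NOT in the set. This is the mex.
mex = 1

1


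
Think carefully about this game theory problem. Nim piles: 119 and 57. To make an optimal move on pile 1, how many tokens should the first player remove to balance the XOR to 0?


Piles: 119 and 57
Current XOR: 119 XOR 57 = 78 (non-zero, so this is an N-position).
To make the XOR zero, we need to find a move that balances the piles.
For pile 1 (size 119): target = 119 XOR 78 = 57
We reduce pile 1 from 119 to 57.
Tokens removed: 119 - 57 = 62
Verification: 57 XOR 57 = 0

62


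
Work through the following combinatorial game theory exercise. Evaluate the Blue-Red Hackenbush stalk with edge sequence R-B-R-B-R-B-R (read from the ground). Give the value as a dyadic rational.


Edges (from ground): R-B-R-B-R-B-R
By Berlekamp's sign-expansion rule, a Blue-Red Hackenbush stalk has the value of the surreal number whose sign sequence is the edge sequence with B -> + and R -> -.
Sign sequence: -+-+-+-
Trace the sign expansion in the surreal number tree, starting from 0:
Edge 1: R (sign -) -> bounds (-inf, 0), value = -1
Edge 2: B (sign +) -> bounds (-1, 0), value = -1/2
Edge 3: R (sign -) -> bounds (-1, -1/2), value = -3/4
Edge 4: B (sign +) -> bounds (-3/4, -1/2), value = -5/8
Edge 5: R (sign -) -> bounds (-3/4, -5/8), value = -11/16
Edge 6: B (sign +) -> bounds (-11/16, -5/8), value = -21/32
Edge 7: R (sign -) -> bounds (-11/16, -21/32), value = -43/64
Game value = -43/64

-43/64


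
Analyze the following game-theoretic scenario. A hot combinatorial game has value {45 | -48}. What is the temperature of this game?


The game is {45 | -48}, a switch {a | b} with numbers a > b.
Cooling {a | b} by t gives {a - t | b + t}, which stops being hot when a - t = b + t, i.e. at t = (a - b)/2. So the temperature of a switch is (a - b)/2.
Temperature = (Left option - Right option) / 2
= (45 - (-48)) / 2
= 93 / 2
= 93/2

93/2


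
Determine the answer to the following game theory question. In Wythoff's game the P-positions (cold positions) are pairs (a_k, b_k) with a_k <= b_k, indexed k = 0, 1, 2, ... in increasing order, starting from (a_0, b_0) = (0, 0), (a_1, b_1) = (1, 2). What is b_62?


By Wythoff's theorem, a_k = floor(k * phi) and b_k = floor(k * phi^2) = a_k + k, where phi = (1 + sqrt(5))/2 is the golden ratio.
phi = (1 + sqrt(5))/2 = 1.618034
phi^2 = phi + 1 = 2.618034
k = 62
k * phi^2 = 62 * 2.618034 = 162.318107
b_62 = floor(k * phi^2) = 162 (check: a_62 + k = 100 + 62 = 162)

162


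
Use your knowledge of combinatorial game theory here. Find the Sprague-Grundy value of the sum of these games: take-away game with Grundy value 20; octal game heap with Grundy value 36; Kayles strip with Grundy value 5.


By the Sprague-Grundy theorem, the Grundy value of a sum of games is the XOR of individual Grundy values.
take-away game: Grundy value = 20. Running XOR: 0 XOR 20 = 20
octal game heap: Grundy value = 36. Running XOR: 20 XOR 36 = 48
Kayles strip: Grundy value = 5. Running XOR: 48 XOR 5 = 53
The combined Grundy value is 53.

53


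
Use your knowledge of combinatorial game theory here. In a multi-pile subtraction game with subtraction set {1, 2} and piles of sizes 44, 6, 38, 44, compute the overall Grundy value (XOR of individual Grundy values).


Subtraction set: {1, 2}
For this subtraction set, G(n) = n mod 3 (period = max + 1 = 3).
Pile 1 (size 44): G(44) = 44 mod 3 = 2
Pile 2 (size 6): G(6) = 6 mod 3 = 0
Pile 3 (size 38): G(38) = 38 mod 3 = 2
Pile 4 (size 44): G(44) = 44 mod 3 = 2
Total Grundy value = XOR of all: 2 XOR 0 XOR 2 XOR 2 = 2

2


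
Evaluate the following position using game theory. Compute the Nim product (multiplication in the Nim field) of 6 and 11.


Nim multiplication is bilinear over XOR: (u XOR v) * w = (u*w) XOR (v*w).
So we split each operand into its bit components and XOR the pairwise Nim products.
6 = 2 + 4 (as XOR of powers of 2).
11 = 1 + 2 + 8 (as XOR of powers of 2).
Using the standard Nim-product table on single bits:
  2*2 = 3,   2*4 = 8,   2*8 = 12,
  4*4 = 6,   4*8 = 11,  8*8 = 13,
and  1*x = x (identity), k*l = l*k (commutative).
Pairwise Nim products:
  2 * 1 = 2
  2 * 2 = 3
  2 * 8 = 12
  4 * 1 = 4
  4 * 2 = 8
  4 * 8 = 11
XOR them: 2 XOR 3 XOR 12 XOR 4 XOR 8 XOR 11 = 10.
Result: 6 * 11 = 10 (in Nim).

10


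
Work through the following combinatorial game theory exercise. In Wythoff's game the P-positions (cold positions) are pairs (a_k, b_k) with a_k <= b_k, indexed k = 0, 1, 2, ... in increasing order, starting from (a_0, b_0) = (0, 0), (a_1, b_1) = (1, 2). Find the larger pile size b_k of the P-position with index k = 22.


By Wythoff's theorem, a_k = floor(k * phi) and b_k = floor(k * phi^2) = a_k + k, where phi = (1 + sqrt(5))/2 is the golden ratio.
phi = (1 + sqrt(5))/2 = 1.618034
phi^2 = phi + 1 = 2.618034
k = 22
k * phi^2 = 22 * 2.618034 = 57.596748
b_22 = floor(k * phi^2) = 57 (check: a_22 + k = 35 + 22 = 57)

57


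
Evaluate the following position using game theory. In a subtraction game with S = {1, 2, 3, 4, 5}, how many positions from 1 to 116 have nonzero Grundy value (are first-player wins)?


Subtraction set S = {1, 2, 3, 4, 5}, so G(n) = n mod 6.
G(n) = 0 when n is a multiple of 6.
Multiples of 6 in [1, 116]: 19
N-positions (nonzero Grundy) = 116 - 19 = 97

97


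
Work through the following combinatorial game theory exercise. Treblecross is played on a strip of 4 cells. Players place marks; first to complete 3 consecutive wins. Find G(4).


Treblecross: place X on empty cells; 3-in-a-row wins.
Playing within two cells of an existing X lets the opponent win at once, so sensible play treats the cells i-2..i+2 around each X as dead. The player left with no safe cell loses, so this is a normal-play take-away game on strips of safe cells.
Placing X at cell i (0-indexed) of a strip of k safe cells leaves independent strips of sizes max(0, i-2) and max(0, k-i-3). Hence G(k) = mex{ G(max(0,i-2)) XOR G(max(0,k-i-3)) : 0 <= i < k }, with G(0) = 0.
G(1): splits (0,0):0^0=0 -> mex({0}) = 1
G(2): splits (0,0):0^0=0 -> mex({0}) = 1
G(3): splits (0,0):0^0=0 -> mex({0}) = 1
G(4): splits (0,1):0^1=1 (0,0):0^0=0 -> mex({0, 1}) = 2
Therefore G(4) = 2.

2


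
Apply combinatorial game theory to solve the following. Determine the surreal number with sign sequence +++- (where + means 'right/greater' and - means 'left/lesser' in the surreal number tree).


Sign expansion: +++-
Rule: track bounds (lo, hi), initially (-inf, +inf). On '+', the current value becomes lo and we move to the simplest number in (value, hi): value + 1 if hi = +inf, otherwise the midpoint (value + hi)/2. On '-', the current value becomes hi and we move to value - 1 if lo = -inf, otherwise the midpoint (lo + value)/2.
Start at 0.
Step 1: sign = +, move right. Bounds: (0, +inf). Value = 1
Step 2: sign = +, move right. Bounds: (1, +inf). Value = 2
Step 3: sign = +, move right. Bounds: (2, +inf). Value = 3
Step 4: sign = -, move left. Bounds: (2, 3). Value = 5/2
The surreal number with sign expansion +++- is 5/2.

5/2


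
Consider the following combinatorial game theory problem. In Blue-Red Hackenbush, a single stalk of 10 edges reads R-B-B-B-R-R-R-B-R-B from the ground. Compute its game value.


Edges (from ground): R-B-B-B-R-R-R-B-R-B
By Berlekamp's sign-expansion rule, a Blue-Red Hackenbush stalk has the value of the surreal number whose sign sequence is the edge sequence with B -> + and R -> -.
Sign sequence: -+++---+-+
Trace the sign expansion in the surreal number tree, starting from 0:
Edge 1: R (sign -) -> bounds (-inf, 0), value = -1
Edge 2: B (sign +) -> bounds (-1, 0), value = -1/2
Edge 3: B (sign +) -> bounds (-1/2, 0), value = -1/4
Edge 4: B (sign +) -> bounds (-1/4, 0), value = -1/8
Edge 5: R (sign -) -> bounds (-1/4, -1/8), value = -3/16
Edge 6: R (sign -) -> bounds (-1/4, -3/16), value = -7/32
Edge 7: R (sign -) -> bounds (-1/4, -7/32), value = -15/64
Edge 8: B (sign +) -> bounds (-15/64, -7/32), value = -29/128
Edge 9: R (sign -) -> bounds (-15/64, -29/128), value = -59/256
Edge 10: B (sign +) -> bounds (-59/256, -29/128), value = -117/512
Game value = -117/512

-117/512


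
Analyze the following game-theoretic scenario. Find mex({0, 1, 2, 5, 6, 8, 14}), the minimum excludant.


Set = {0, 1, 2, 5, 6, 8, 14}
0 is in the set.
1 is in the set.
2 is in the set.
3 is NOT in the set. This is the mex.
mex = 3

3


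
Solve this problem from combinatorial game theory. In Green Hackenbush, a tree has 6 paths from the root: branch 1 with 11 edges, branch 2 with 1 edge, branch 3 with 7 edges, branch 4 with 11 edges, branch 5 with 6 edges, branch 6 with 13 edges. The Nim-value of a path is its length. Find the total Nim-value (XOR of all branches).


The tree has 6 branches from the ground vertex.
In Green Hackenbush, the Nim-value of a simple path of length k is k.
Branch 1: length 11, Nim-value = 11
Branch 2: length 1, Nim-value = 1
Branch 3: length 7, Nim-value = 7
Branch 4: length 11, Nim-value = 11
Branch 5: length 6, Nim-value = 6
Branch 6: length 13, Nim-value = 13
Total Nim-value = XOR of all branch values:
0 XOR 11 = 11
11 XOR 1 = 10
10 XOR 7 = 13
13 XOR 11 = 6
6 XOR 6 = 0
0 XOR 13 = 13
Nim-value of the tree = 13

13


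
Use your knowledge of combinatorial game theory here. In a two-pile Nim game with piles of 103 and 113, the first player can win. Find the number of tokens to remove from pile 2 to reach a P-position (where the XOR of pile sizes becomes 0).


Piles: 103 and 113
Current XOR: 103 XOR 113 = 22 (non-zero, so this is an N-position).
To make the XOR zero, we need to find a move that balances the piles.
For pile 2 (size 113): target = 113 XOR 22 = 103
We reduce pile 2 from 113 to 103.
Tokens removed: 113 - 103 = 10
Verification: 103 XOR 103 = 0

10


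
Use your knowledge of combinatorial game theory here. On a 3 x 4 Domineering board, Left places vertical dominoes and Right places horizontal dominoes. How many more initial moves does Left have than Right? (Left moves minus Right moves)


Board is 3 x 4 (rows x cols).
Left (vertical) placements: (rows-1) * cols = 2 * 4 = 8
Right (horizontal) placements: rows * (cols-1) = 3 * 3 = 9
Advantage = Left - Right = 8 - 9 = -1

-1


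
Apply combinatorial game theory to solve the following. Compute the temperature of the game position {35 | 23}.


The game is {35 | 23}, a switch {a | b} with numbers a > b.
Cooling {a | b} by t gives {a - t | b + t}, which stops being hot when a - t = b + t, i.e. at t = (a - b)/2. So the temperature of a switch is (a - b)/2.
Temperature = (Left option - Right option) / 2
= (35 - (23)) / 2
= 12 / 2
= 6

6


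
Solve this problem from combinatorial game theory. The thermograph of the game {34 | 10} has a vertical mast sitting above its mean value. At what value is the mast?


Game = {34 | 10}, a switch {a | b} with numbers a > b.
Its thermograph has left wall a - t and right wall b + t, which meet at t = (a - b)/2, where both equal (a + b)/2. So the mast (mean value) is at (a + b)/2.
Mean = (34 + (10))/2 = 44/2 = 22

22


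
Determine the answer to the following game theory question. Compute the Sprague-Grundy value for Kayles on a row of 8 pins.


Kayles: a move removes 1 or 2 adjacent pins from a contiguous row.
Removing pins from a row of k leaves two independent rows (a, b) with a + b = k - 1 (one pin) or a + b = k - 2 (two pins); an end removal gives a = 0.
By Sprague-Grundy, G(k) = mex{ G(a) XOR G(b) } over all these splits. G(0) = 0.
G(1): splits (0,0):0^0=0 -> mex({0}) = 1
G(2): splits (0,1):0^1=1 (0,0):0^0=0 -> mex({0, 1}) = 2
G(3): splits (0,2):0^2=2 (1,1):1^1=0 (0,1):0^1=1 -> mex({0, 1, 2}) = 3
G(4): splits (0,3):0^3=3 (1,2):1^2=3 (0,2):0^2=2 (1,1):1^1=0 -> mex({0, 2, 3}) = 1
G(5): splits (0,4):0^1=1 (1,3):1^3=2 (2,2):2^2=0 (0,3):0^3=3 (1,2):1^2=3 -> mex({0, 1, 2, 3}) = 4
G(6) = mex({0, 1, 2, 4}) = 3
G(7) = mex({0, 1, 3, 4, 5}) = 2
G(8) = mex({0, 2, 3, 5, 6}) = 1
Therefore G(8) = 1.

1


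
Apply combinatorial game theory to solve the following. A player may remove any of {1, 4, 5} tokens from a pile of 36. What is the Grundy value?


The subtraction set is S = {1, 4, 5}.
G(k) = mex{ G(k - s) : s in S, s <= k }. We compute iteratively: G(0) = 0.
G(1) = mex({0}) = 1
G(2) = mex({1}) = 0
G(3) = mex({0}) = 1
G(4) = mex({0, 1}) = 2
G(5) = mex({0, 1, 2}) = 3
G(6) = mex({0, 1, 3}) = 2
G(7) = mex({0, 1, 2}) = 3
G(8) = mex({1, 2, 3}) = 0
G(9) = mex({0, 2, 3}) = 1
G(10) = mex({1, 2, 3}) = 0
G(11) = mex({0, 2, 3}) = 1
G(12) = mex({0, 1, 3}) = 2
Observe that G(8)..G(12) = 0, 1, 0, 1, 2 repeats G(0)..G(4) = 0, 1, 0, 1, 2.
For k >= max(S) = 5, G(k) is determined by the previous 5 values G(k-5)..G(k-1); a window of 5 consecutive values has recurred shifted by 8, so by induction G(k + 8) = G(k) for all k >= 0: the sequence is periodic from the start with period 8.
One period: G(0..7) = 0, 1, 0, 1, 2, 3, 2, 3.
36 mod 8 = 4, so G(36) = G(4) = 2.

2


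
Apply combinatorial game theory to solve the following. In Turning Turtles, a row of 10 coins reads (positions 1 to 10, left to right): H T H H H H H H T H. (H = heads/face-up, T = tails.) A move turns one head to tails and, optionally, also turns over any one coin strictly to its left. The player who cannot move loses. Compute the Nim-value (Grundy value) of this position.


Coins: H T H H H H H H T H
Key fact: a single head at position k behaves exactly like a Nim heap of size k (turning it to T and optionally flipping a coin at j < k corresponds to moving the heap from k to j, or to 0), and heads combine as a disjunctive sum (two heads at the same place would cancel, matching j XOR j = 0). So the Nim-value is the XOR of the 1-indexed positions of the heads.
Face-up positions (1-indexed): [1, 3, 4, 5, 6, 7, 8, 10]
XOR 0 with 1: 0 XOR 1 = 1
XOR 1 with 3: 1 XOR 3 = 2
XOR 2 with 4: 2 XOR 4 = 6
XOR 6 with 5: 6 XOR 5 = 3
XOR 3 with 6: 3 XOR 6 = 5
XOR 5 with 7: 5 XOR 7 = 2
XOR 2 with 8: 2 XOR 8 = 10
XOR 10 with 10: 10 XOR 10 = 0
Nim-value = 0

0


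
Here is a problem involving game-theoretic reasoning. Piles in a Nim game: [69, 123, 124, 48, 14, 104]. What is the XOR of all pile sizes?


We need the XOR (exclusive or) of all pile sizes.
After XOR-ing pile 1 (size 69): 0 XOR 69 = 69
After XOR-ing pile 2 (size 123): 69 XOR 123 = 62
After XOR-ing pile 3 (size 124): 62 XOR 124 = 66
After XOR-ing pile 4 (size 48): 66 XOR 48 = 114
After XOR-ing pile 5 (size 14): 114 XOR 14 = 124
After XOR-ing pile 6 (size 104): 124 XOR 104 = 20
The Nim-value of this position is 20.

20


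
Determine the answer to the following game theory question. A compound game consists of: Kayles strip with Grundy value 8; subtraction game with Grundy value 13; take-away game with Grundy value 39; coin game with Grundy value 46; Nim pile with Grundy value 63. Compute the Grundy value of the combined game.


By the Sprague-Grundy theorem, the Grundy value of a sum of games is the XOR of individual Grundy values.
Kayles strip: Grundy value = 8. Running XOR: 0 XOR 8 = 8
subtraction game: Grundy value = 13. Running XOR: 8 XOR 13 = 5
take-away game: Grundy value = 39. Running XOR: 5 XOR 39 = 34
coin game: Grundy value = 46. Running XOR: 34 XOR 46 = 12
Nim pile: Grundy value = 63. Running XOR: 12 XOR 63 = 51
The combined Grundy value is 51.

51


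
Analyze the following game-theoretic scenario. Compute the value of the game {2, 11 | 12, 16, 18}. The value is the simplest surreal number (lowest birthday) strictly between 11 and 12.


Left options: {2, 11}, max = 11
Right options: {12, 16, 18}, min = 12
All options are numbers and max(Left) < min(Right), so by the simplicity theorem the value is the simplest (earliest-born) number strictly between 11 and 12.
No integer lies strictly between 11 and 12, so the value is the dyadic rational m/2^k in the interval with the smallest k (then m odd); search k = 1, 2, ...:
Denominator 2: 23/2 lies strictly between 11 and 12 -- found.
The simplest number in the interval is 23/2.
Game value = 23/2

23/2


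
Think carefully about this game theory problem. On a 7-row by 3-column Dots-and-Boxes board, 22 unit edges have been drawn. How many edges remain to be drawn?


Grid: 7 x 3 boxes, i.e. 8 rows and 4 columns of dots.
Horizontal edges: (rows + 1) * cols = 8 * 3 = 24
Vertical edges: rows * (cols + 1) = 7 * 4 = 28
Total edges: 24 + 28 = 52
Edges drawn: 22
Remaining: 52 - 22 = 30

30


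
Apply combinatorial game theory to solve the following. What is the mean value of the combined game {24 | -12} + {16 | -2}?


G1 = {24 | -12}, G2 = {16 | -2}
Each is a switch {a | b} with numbers a > b; its mean value is (a + b)/2, and mean value is additive over game sums: m(G1 + G2) = m(G1) + m(G2).
Mean of G1 = (24 + (-12))/2 = 12/2 = 6
Mean of G2 = (16 + (-2))/2 = 14/2 = 7
Mean of G1 + G2 = 6 + 7 = 13

13


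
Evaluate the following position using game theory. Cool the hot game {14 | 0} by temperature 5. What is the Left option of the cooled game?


Original game: {14 | 0} (a switch {a | b} with a > b).
Cooling by t (for t below the temperature (a - b)/2 = 7) taxes each move by t: {a | b} cooled by t is {a - t | b + t}.
Cooling amount: t = 5
Cooled Left option: 14 - 5 = 9
Cooled Right option: 0 + 5 = 5
Cooled game: {9 | 5}
Left option = 9

9


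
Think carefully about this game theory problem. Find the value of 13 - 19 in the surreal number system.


x = 13, y = 19
x - y = 13 - 19 = -6

-6


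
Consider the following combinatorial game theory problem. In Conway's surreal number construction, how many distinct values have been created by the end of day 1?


Day 0: {|} = 0 is born. Count = 1.
Day n: the number of surreal numbers born by day n is 2^(n+1) - 1.
By day 0: 2^1 - 1 = 1
By day 1: 2^2 - 1 = 3
By day 1: 3 surreal numbers.

3


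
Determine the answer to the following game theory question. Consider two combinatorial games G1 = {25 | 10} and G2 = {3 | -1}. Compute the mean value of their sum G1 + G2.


G1 = {25 | 10}, G2 = {3 | -1}
Each is a switch {a | b} with numbers a > b; its mean value is (a + b)/2, and mean value is additive over game sums: m(G1 + G2) = m(G1) + m(G2).
Mean of G1 = (25 + (10))/2 = 35/2 = 35/2
Mean of G2 = (3 + (-1))/2 = 2/2 = 1
Mean of G1 + G2 = 35/2 + 1 = 37/2

37/2


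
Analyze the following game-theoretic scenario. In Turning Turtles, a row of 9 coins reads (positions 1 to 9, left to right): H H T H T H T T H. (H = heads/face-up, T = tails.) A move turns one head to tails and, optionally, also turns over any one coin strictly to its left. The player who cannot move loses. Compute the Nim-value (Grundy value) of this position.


Coins: H H T H T H T T H
Key fact: a single head at position k behaves exactly like a Nim heap of size k (turning it to T and optionally flipping a coin at j < k corresponds to moving the heap from k to j, or to 0), and heads combine as a disjunctive sum (two heads at the same place would cancel, matching j XOR j = 0). So the Nim-value is the XOR of the 1-indexed positions of the heads.
Face-up positions (1-indexed): [1, 2, 4, 6, 9]
XOR 0 with 1: 0 XOR 1 = 1
XOR 1 with 2: 1 XOR 2 = 3
XOR 3 with 4: 3 XOR 4 = 7
XOR 7 with 6: 7 XOR 6 = 1
XOR 1 with 9: 1 XOR 9 = 8
Nim-value = 8

8


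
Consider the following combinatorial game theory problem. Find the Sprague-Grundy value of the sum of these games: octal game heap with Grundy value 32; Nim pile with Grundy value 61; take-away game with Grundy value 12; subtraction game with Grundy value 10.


By the Sprague-Grundy theorem, the Grundy value of a sum of games is the XOR of individual Grundy values.
octal game heap: Grundy value = 32. Running XOR: 0 XOR 32 = 32
Nim pile: Grundy value = 61. Running XOR: 32 XOR 61 = 29
take-away game: Grundy value = 12. Running XOR: 29 XOR 12 = 17
subtraction game: Grundy value = 10. Running XOR: 17 XOR 10 = 27
The combined Grundy value is 27.

27


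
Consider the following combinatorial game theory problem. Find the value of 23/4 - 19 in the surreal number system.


x = 23/4, y = 19
Converting to common denominator: 4
x = 23/4, y = 76/4
x - y = 23/4 - 19 = -53/4

-53/4


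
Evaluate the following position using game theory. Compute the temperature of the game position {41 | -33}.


The game is {41 | -33}, a switch {a | b} with numbers a > b.
Cooling {a | b} by t gives {a - t | b + t}, which stops being hot when a - t = b + t, i.e. at t = (a - b)/2. So the temperature of a switch is (a - b)/2.
Temperature = (Left option - Right option) / 2
= (41 - (-33)) / 2
= 74 / 2
= 37

37


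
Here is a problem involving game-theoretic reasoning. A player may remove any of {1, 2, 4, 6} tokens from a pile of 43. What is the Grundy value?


The subtraction set is S = {1, 2, 4, 6}.
G(k) = mex{ G(k - s) : s in S, s <= k }. We compute iteratively: G(0) = 0.
G(1) = mex({0}) = 1
G(2) = mex({0, 1}) = 2
G(3) = mex({1, 2}) = 0
G(4) = mex({0, 2}) = 1
G(5) = mex({0, 1}) = 2
G(6) = mex({0, 1, 2}) = 3
G(7) = mex({0, 1, 2, 3}) = 4
G(8) = mex({1, 2, 3, 4}) = 0
G(9) = mex({0, 2, 4}) = 1
G(10) = mex({0, 1, 3}) = 2
G(11) = mex({1, 2, 4}) = 0
G(12) = mex({0, 2, 3}) = 1
G(13) = mex({0, 1, 4}) = 2
Observe that G(8)..G(13) = 0, 1, 2, 0, 1, 2 repeats G(0)..G(5) = 0, 1, 2, 0, 1, 2.
For k >= max(S) = 6, G(k) is determined by the previous 6 values G(k-6)..G(k-1); a window of 6 consecutive values has recurred shifted by 8, so by induction G(k + 8) = G(k) for all k >= 0: the sequence is periodic from the start with period 8.
One period: G(0..7) = 0, 1, 2, 0, 1, 2, 3, 4.
43 mod 8 = 3, so G(43) = G(3) = 0.

0


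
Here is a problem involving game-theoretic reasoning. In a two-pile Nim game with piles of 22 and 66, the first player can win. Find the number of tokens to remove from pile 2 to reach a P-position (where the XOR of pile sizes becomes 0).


Piles: 22 and 66
Current XOR: 22 XOR 66 = 84 (non-zero, so this is an N-position).
To make the XOR zero, we need to find a move that balances the piles.
For pile 2 (size 66): target = 66 XOR 84 = 22
We reduce pile 2 from 66 to 22.
Tokens removed: 66 - 22 = 44
Verification: 22 XOR 22 = 0

44


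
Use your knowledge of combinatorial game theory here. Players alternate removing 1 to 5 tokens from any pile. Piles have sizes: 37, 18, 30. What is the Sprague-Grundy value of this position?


Subtraction set: {1, 2, 3, 4, 5}
For this subtraction set, G(n) = n mod 6 (period = max + 1 = 6).
Pile 1 (size 37): G(37) = 37 mod 6 = 1
Pile 2 (size 18): G(18) = 18 mod 6 = 0
Pile 3 (size 30): G(30) = 30 mod 6 = 0
Total Grundy value = XOR of all: 1 XOR 0 XOR 0 = 1

1


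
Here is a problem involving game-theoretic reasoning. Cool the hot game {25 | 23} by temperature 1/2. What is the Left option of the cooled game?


Original game: {25 | 23} (a switch {a | b} with a > b).
Cooling by t (for t below the temperature (a - b)/2 = 1) taxes each move by t: {a | b} cooled by t is {a - t | b + t}.
Cooling amount: t = 1/2
Cooled Left option: 25 - 1/2 = 49/2
Cooled Right option: 23 + 1/2 = 47/2
Cooled game: {49/2 | 47/2}
Left option = 49/2

49/2


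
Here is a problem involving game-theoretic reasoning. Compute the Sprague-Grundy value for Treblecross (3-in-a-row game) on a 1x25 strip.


Treblecross: place X on empty cells; 3-in-a-row wins.
Playing within two cells of an existing X lets the opponent win at once, so sensible play treats the cells i-2..i+2 around each X as dead. The player left with no safe cell loses, so this is a normal-play take-away game on strips of safe cells.
Placing X at cell i (0-indexed) of a strip of k safe cells leaves independent strips of sizes max(0, i-2) and max(0, k-i-3). Hence G(k) = mex{ G(max(0,i-2)) XOR G(max(0,k-i-3)) : 0 <= i < k }, with G(0) = 0.
G(1): splits (0,0):0^0=0 -> mex({0}) = 1
G(2): splits (0,0):0^0=0 -> mex({0}) = 1
G(3): splits (0,0):0^0=0 -> mex({0}) = 1
G(4): splits (0,1):0^1=1 (0,0):0^0=0 -> mex({0, 1}) = 2
G(5): splits (0,2):0^1=1 (0,1):0^1=1 (0,0):0^0=0 -> mex({0, 1}) = 2
G(6) = mex({1}) = 0
G(7) = mex({0, 1, 2}) = 3
G(8) = mex({0, 1, 2}) = 3
G(9) = mex({0, 2}) = 1
G(10) = mex({0, 2, 3}) = 1
G(11) = mex({0, 3}) = 1
G(12) = mex({1, 3}) = 0
G(13) = mex({0, 1, 2, 3}) = 4
G(14) = mex({0, 1, 2}) = 3
G(15) = mex({0, 1, 2}) = 3
G(16) = mex({0, 1, 2, 4}) = 3
G(17) = mex({0, 1, 3, 4}) = 2
G(18) = mex({0, 1, 3, 4}) = 2
G(19) = mex({0, 1, 3, 5}) = 2
G(20) = mex({0, 1, 2, 3, 5}) = 4
G(21) = mex({0, 1, 2, 3, 5}) = 4
G(22) = mex({1, 2, 6}) = 0
G(23) = mex({0, 1, 2, 3, 4, 6}) = 5
G(24) = mex({0, 1, 2, 3, 4}) = 5
G(25) = mex({0, 1, 3, 4, 7}) = 2
Therefore G(25) = 2.

2


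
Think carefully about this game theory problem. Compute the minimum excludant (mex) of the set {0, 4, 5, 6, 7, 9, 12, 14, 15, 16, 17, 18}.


Set = {0, 4, 5, 6, 7, 9, 12, 14, 15, 16, 17, 18}
0 is in the set.
1 is NOT in the set. This is the mex.
mex = 1

1


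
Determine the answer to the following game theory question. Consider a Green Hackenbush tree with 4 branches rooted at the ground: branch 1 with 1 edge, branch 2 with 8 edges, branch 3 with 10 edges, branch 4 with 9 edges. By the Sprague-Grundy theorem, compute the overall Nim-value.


The tree has 4 branches from the ground vertex.
In Green Hackenbush, the Nim-value of a simple path of length k is k.
Branch 1: length 1, Nim-value = 1
Branch 2: length 8, Nim-value = 8
Branch 3: length 10, Nim-value = 10
Branch 4: length 9, Nim-value = 9
Total Nim-value = XOR of all branch values:
0 XOR 1 = 1
1 XOR 8 = 9
9 XOR 10 = 3
3 XOR 9 = 10
Nim-value of the tree = 10

10


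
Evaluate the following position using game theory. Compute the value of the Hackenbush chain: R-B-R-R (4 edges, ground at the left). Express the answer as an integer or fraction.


Edges (from ground): R-B-R-R
By Berlekamp's sign-expansion rule, a Blue-Red Hackenbush stalk has the value of the surreal number whose sign sequence is the edge sequence with B -> + and R -> -.
Sign sequence: -+--
Trace the sign expansion in the surreal number tree, starting from 0:
Edge 1: R (sign -) -> bounds (-inf, 0), value = -1
Edge 2: B (sign +) -> bounds (-1, 0), value = -1/2
Edge 3: R (sign -) -> bounds (-1, -1/2), value = -3/4
Edge 4: R (sign -) -> bounds (-1, -3/4), value = -7/8
Game value = -7/8

-7/8


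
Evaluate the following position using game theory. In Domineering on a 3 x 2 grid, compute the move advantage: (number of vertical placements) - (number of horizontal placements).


Board is 3 x 2 (rows x cols).
Left (vertical) placements: (rows-1) * cols = 2 * 2 = 4
Right (horizontal) placements: rows * (cols-1) = 3 * 1 = 3
Advantage = Left - Right = 4 - 3 = 1

1


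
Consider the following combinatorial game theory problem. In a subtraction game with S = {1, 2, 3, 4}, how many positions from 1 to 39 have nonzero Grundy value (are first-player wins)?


Subtraction set S = {1, 2, 3, 4}, so G(n) = n mod 5.
G(n) = 0 when n is a multiple of 5.
Multiples of 5 in [1, 39]: 7
N-positions (nonzero Grundy) = 39 - 7 = 32

32


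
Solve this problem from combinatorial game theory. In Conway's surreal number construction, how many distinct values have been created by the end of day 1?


Day 0: {|} = 0 is born. Count = 1.
Day n: the number of surreal numbers born by day n is 2^(n+1) - 1.
By day 0: 2^1 - 1 = 1
By day 1: 2^2 - 1 = 3
By day 1: 3 surreal numbers.

3


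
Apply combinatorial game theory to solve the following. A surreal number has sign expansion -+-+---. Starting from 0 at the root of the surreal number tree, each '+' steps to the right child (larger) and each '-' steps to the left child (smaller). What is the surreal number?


Sign expansion: -+-+---
Rule: track bounds (lo, hi), initially (-inf, +inf). On '+', the current value becomes lo and we move to the simplest number in (value, hi): value + 1 if hi = +inf, otherwise the midpoint (value + hi)/2. On '-', the current value becomes hi and we move to value - 1 if lo = -inf, otherwise the midpoint (lo + value)/2.
Start at 0.
Step 1: sign = -, move left. Bounds: (-inf, 0). Value = -1
Step 2: sign = +, move right. Bounds: (-1, 0). Value = -1/2
Step 3: sign = -, move left. Bounds: (-1, -1/2). Value = -3/4
Step 4: sign = +, move right. Bounds: (-3/4, -1/2). Value = -5/8
Step 5: sign = -, move left. Bounds: (-3/4, -5/8). Value = -11/16
Step 6: sign = -, move left. Bounds: (-3/4, -11/16). Value = -23/32
Step 7: sign = -, move left. Bounds: (-3/4, -23/32). Value = -47/64
The surreal number with sign expansion -+-+--- is -47/64.

-47/64


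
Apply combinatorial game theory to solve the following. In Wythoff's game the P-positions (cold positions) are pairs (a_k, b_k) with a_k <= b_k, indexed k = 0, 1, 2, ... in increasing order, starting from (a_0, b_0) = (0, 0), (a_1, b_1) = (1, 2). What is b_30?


By Wythoff's theorem, a_k = floor(k * phi) and b_k = floor(k * phi^2) = a_k + k, where phi = (1 + sqrt(5))/2 is the golden ratio.
phi = (1 + sqrt(5))/2 = 1.618034
phi^2 = phi + 1 = 2.618034
k = 30
k * phi^2 = 30 * 2.618034 = 78.541020
b_30 = floor(k * phi^2) = 78 (check: a_30 + k = 48 + 30 = 78)

78


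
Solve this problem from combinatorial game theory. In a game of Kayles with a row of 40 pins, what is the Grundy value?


Kayles: a move removes 1 or 2 adjacent pins from a contiguous row.
Removing pins from a row of k leaves two independent rows (a, b) with a + b = k - 1 (one pin) or a + b = k - 2 (two pins); an end removal gives a = 0.
By Sprague-Grundy, G(k) = mex{ G(a) XOR G(b) } over all these splits. G(0) = 0.
G(1): splits (0,0):0^0=0 -> mex({0}) = 1
G(2): splits (0,1):0^1=1 (0,0):0^0=0 -> mex({0, 1}) = 2
G(3): splits (0,2):0^2=2 (1,1):1^1=0 (0,1):0^1=1 -> mex({0, 1, 2}) = 3
G(4): splits (0,3):0^3=3 (1,2):1^2=3 (0,2):0^2=2 (1,1):1^1=0 -> mex({0, 2, 3}) = 1
G(5): splits (0,4):0^1=1 (1,3):1^3=2 (2,2):2^2=0 (0,3):0^3=3 (1,2):1^2=3 -> mex({0, 1, 2, 3}) = 4
G(6) = mex({0, 1, 2, 4}) = 3
G(7) = mex({0, 1, 3, 4, 5}) = 2
G(8) = mex({0, 2, 3, 5, 6}) = 1
G(9) = mex({0, 1, 2, 3, 6, 7}) = 4
G(10) = mex({0, 1, 3, 4, 5, 7}) = 2
G(11) = mex({0, 1, 2, 3, 4, 5}) = 6
G(12) = mex({0, 1, 2, 3, 5, 6, 7}) = 4
G(13) = mex({0, 2, 3, 4, 6, 7}) = 1
G(14) = mex({0, 1, 4, 5, 6, 7}) = 2
G(15) = mex({0, 1, 2, 3, 4, 5, 6}) = 7
G(16) = mex({0, 2, 3, 5, 6, 7}) = 1
G(17) = mex({0, 1, 2, 3, 5, 6, 7}) = 4
G(18) = mex({0, 1, 2, 4, 5, 6}) = 3
G(19) = mex({0, 1, 3, 4, 5, 7}) = 2
G(20) = mex({0, 2, 3, 4, 5, 6, 7}) = 1
G(21) = mex({0, 1, 2, 3, 5, 6, 7}) = 4
G(22) = mex({0, 1, 2, 3, 4, 5, 7}) = 6
G(23) = mex({0, 1, 2, 3, 4, 5, 6}) = 7
G(24) = mex({0, 1, 2, 3, 5, 6, 7}) = 4
G(25) = mex({0, 2, 3, 4, 6, 7}) = 1
G(26) = mex({0, 1, 3, 4, 5, 6, 7}) = 2
G(27) = mex({0, 1, 2, 3, 4, 5, 6, 7}) = 8
G(28) = mex({0, 1, 2, 3, 4, 6, 7, 8}) = 5
G(29) = mex({0, 1, 2, 3, 5, 6, 7, 8, 9}) = 4
G(30) = mex({0, 1, 2, 3, 4, 5, 6, 9, 10}) = 7
G(31) = mex({0, 1, 3, 4, 5, 7, 10, 11}) = 2
G(32) = mex({0, 2, 3, 4, 5, 6, 7, 9, 11}) = 1
G(33) = mex({0, 1, 2, 3, 4, 5, 6, 7, 9, 12}) = 8
G(34) = mex({0, 1, 2, 3, 4, 5, 7, 8, 11, 12}) = 6
G(35) = mex({0, 1, 2, 3, 4, 5, 6, 8, 9, 10, 11}) = 7
G(36) = mex({0, 1, 2, 3, 5, 6, 7, 9, 10}) = 4
G(37) = mex({0, 2, 3, 4, 6, 7, 9, 10, 11, 12}) = 1
G(38) = mex({0, 1, 3, 4, 5, 6, 7, 9, 10, 11, 12}) = 2
G(39) = mex({0, 1, 2, 4, 5, 6, 7, 9, 10, 12, 14}) = 3
G(40) = mex({0, 2, 3, 4, 6, 7, 11, 12, 14}) = 1
Therefore G(40) = 1.

1


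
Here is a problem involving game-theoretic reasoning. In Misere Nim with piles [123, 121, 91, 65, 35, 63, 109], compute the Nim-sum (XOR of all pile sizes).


We need the XOR (exclusive or) of all pile sizes.
After XOR-ing pile 1 (size 123): 0 XOR 123 = 123
After XOR-ing pile 2 (size 121): 123 XOR 121 = 2
After XOR-ing pile 3 (size 91): 2 XOR 91 = 89
After XOR-ing pile 4 (size 65): 89 XOR 65 = 24
After XOR-ing pile 5 (size 35): 24 XOR 35 = 59
After XOR-ing pile 6 (size 63): 59 XOR 63 = 4
After XOR-ing pile 7 (size 109): 4 XOR 109 = 105
The Nim-value of this position is 105.

105


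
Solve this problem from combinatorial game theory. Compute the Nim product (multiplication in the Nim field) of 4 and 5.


Nim multiplication is bilinear over XOR: (u XOR v) * w = (u*w) XOR (v*w).
So we split each operand into its bit components and XOR the pairwise Nim products.
4 = 4 (as XOR of powers of 2).
5 = 1 + 4 (as XOR of powers of 2).
Using the standard Nim-product table on single bits:
  2*2 = 3,   2*4 = 8,   2*8 = 12,
  4*4 = 6,   4*8 = 11,  8*8 = 13,
and  1*x = x (identity), k*l = l*k (commutative).
Pairwise Nim products:
  4 * 1 = 4
  4 * 4 = 6
XOR them: 4 XOR 6 = 2.
Result: 4 * 5 = 2 (in Nim).

2


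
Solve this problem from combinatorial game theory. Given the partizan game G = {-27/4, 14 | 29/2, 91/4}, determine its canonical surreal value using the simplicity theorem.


Left options: {-27/4, 14}, max = 14
Right options: {29/2, 91/4}, min = 29/2
All options are numbers and max(Left) < min(Right), so by the simplicity theorem the value is the simplest (earliest-born) number strictly between 14 and 29/2.
No integer lies strictly between 14 and 29/2, so the value is the dyadic rational m/2^k in the interval with the smallest k (then m odd); search k = 1, 2, ...:
Denominator 2: no odd multiple of 1/2 lies strictly between 14 and 29/2.
Denominator 4: 57/4 lies strictly between 14 and 29/2 -- found.
The simplest number in the interval is 57/4.
Game value = 57/4

57/4


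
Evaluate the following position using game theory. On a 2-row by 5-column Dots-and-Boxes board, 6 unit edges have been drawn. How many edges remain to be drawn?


Grid: 2 x 5 boxes, i.e. 3 rows and 6 columns of dots.
Horizontal edges: (rows + 1) * cols = 3 * 5 = 15
Vertical edges: rows * (cols + 1) = 2 * 6 = 12
Total edges: 15 + 12 = 27
Edges drawn: 6
Remaining: 27 - 6 = 21

21


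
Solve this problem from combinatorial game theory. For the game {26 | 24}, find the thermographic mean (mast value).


Game = {26 | 24}, a switch {a | b} with numbers a > b.
Its thermograph has left wall a - t and right wall b + t, which meet at t = (a - b)/2, where both equal (a + b)/2. So the mast (mean value) is at (a + b)/2.
Mean = (26 + (24))/2 = 50/2 = 25

25


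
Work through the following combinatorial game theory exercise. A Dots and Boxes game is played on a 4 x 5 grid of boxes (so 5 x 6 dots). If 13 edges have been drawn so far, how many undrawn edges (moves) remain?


Grid: 4 x 5 boxes, i.e. 5 rows and 6 columns of dots.
Horizontal edges: (rows + 1) * cols = 5 * 5 = 25
Vertical edges: rows * (cols + 1) = 4 * 6 = 24
Total edges: 25 + 24 = 49
Edges drawn: 13
Remaining: 49 - 13 = 36

36
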